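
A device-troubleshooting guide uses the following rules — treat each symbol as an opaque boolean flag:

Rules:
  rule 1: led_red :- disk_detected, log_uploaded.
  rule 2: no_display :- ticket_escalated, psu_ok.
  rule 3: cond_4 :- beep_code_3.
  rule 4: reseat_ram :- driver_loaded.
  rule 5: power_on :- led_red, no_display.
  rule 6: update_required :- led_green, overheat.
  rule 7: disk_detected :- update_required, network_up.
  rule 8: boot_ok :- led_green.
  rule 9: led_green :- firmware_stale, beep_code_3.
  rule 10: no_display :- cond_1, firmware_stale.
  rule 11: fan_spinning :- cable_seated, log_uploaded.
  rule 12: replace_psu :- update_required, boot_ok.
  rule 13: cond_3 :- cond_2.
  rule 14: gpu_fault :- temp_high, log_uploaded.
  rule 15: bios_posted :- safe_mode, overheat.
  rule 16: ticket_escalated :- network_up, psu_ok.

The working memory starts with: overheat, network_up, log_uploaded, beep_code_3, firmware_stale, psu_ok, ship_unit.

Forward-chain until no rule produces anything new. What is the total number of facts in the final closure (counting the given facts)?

17

Round 1: rule 3 [cond_4 :- beep_code_3.]; rule 9 [led_green :- firmware_stale, beep_code_3.]; rule 16 [ticket_escalated :- network_up, psu_ok.]. Adds cond_4, led_green, ticket_escalated.
Round 2: rule 2 [no_display :- ticket_escalated, psu_ok.]; rule 6 [update_required :- led_green, overheat.]; rule 8 [boot_ok :- led_green.]. Adds no_display, update_required, boot_ok.
Round 3: rule 7 [disk_detected :- update_required, network_up.]; rule 12 [replace_psu :- update_required, boot_ok.]. Adds disk_detected, replace_psu.
Round 4: rule 1 [led_red :- disk_detected, log_uploaded.]. Adds led_red.
Round 5: rule 5 [power_on :- led_red, no_display.]. Adds power_on.
Closure: {beep_code_3, boot_ok, cond_4, disk_detected, firmware_stale, led_green, led_red, log_uploaded, network_up, no_display, overheat, power_on, psu_ok, replace_psu, ship_unit, ticket_escalated, update_required} — 17 facts.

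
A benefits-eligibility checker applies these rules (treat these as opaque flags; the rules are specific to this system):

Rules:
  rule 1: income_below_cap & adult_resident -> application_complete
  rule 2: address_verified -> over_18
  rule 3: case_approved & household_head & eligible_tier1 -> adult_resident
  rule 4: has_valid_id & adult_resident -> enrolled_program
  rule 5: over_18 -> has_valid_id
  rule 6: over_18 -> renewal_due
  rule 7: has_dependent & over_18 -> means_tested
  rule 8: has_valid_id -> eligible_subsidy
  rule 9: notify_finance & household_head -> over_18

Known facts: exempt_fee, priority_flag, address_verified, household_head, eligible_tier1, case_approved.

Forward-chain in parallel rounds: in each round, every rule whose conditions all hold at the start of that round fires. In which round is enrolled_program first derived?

3

Round 1: rule 2 [address_verified -> over_18]; rule 3 [case_approved & household_head & eligible_tier1 -> adult_resident]. New: over_18, adult_resident.
Round 2: rule 5 [over_18 -> has_valid_id]; rule 6 [over_18 -> renewal_due]. New: has_valid_id, renewal_due.
Round 3: rule 4 [has_valid_id & adult_resident -> enrolled_program]; rule 8 [has_valid_id -> eligible_subsidy]. New: enrolled_program, eligible_subsidy.
enrolled_program first appears in round 3.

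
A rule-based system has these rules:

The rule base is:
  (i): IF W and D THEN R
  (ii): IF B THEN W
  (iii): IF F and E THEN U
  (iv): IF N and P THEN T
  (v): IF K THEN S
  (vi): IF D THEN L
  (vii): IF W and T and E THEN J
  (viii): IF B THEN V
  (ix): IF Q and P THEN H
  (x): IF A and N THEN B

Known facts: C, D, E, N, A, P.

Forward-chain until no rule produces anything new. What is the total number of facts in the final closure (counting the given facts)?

Round 1: (iv) [IF N and P THEN T]; (vi) [IF D THEN L]; (x) [IF A and N THEN B]. New: T, L, B.
Round 2: (ii) [IF B THEN W]; (viii) [IF B THEN V]. New: W, V.
Round 3: (i) [IF W and D THEN R]; (vii) [IF W and T and E THEN J]. New: R, J.
Closure: {A, B, C, D, E, J, L, N, P, R, T, V, W} — 13 facts.

13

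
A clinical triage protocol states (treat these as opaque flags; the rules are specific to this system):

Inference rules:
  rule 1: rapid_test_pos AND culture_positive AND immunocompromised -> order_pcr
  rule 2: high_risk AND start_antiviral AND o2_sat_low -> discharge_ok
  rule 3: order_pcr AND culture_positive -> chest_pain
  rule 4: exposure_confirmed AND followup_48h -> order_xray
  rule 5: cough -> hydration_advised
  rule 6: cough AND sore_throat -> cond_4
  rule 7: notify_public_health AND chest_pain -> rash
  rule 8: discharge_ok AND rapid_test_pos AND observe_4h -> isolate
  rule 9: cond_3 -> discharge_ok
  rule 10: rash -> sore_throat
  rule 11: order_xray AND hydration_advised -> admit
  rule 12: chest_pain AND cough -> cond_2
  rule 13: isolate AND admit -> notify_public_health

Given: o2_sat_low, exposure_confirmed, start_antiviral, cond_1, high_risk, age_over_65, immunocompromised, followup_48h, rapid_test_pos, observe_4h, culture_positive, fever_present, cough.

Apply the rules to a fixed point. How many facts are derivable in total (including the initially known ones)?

25

Round 1 — rule 1, rule 2, rule 4, rule 5, derive order_pcr, discharge_ok, order_xray, hydration_advised.
Round 2 — rule 3, rule 8, rule 11, derive chest_pain, isolate, admit.
Round 3 — rule 12, rule 13, derive cond_2, notify_public_health.
Round 4 — rule 7, derive rash.
Round 5 — rule 10, derive sore_throat.
Round 6 — rule 6, derive cond_4.
Closure: {admit, age_over_65, chest_pain, cond_1, cond_2, cond_4, cough, culture_positive, discharge_ok, exposure_confirmed, fever_present, followup_48h, high_risk, hydration_advised, immunocompromised, isolate, notify_public_health, o2_sat_low, observe_4h, order_pcr, order_xray, rapid_test_pos, rash, sore_throat, start_antiviral} — 25 facts.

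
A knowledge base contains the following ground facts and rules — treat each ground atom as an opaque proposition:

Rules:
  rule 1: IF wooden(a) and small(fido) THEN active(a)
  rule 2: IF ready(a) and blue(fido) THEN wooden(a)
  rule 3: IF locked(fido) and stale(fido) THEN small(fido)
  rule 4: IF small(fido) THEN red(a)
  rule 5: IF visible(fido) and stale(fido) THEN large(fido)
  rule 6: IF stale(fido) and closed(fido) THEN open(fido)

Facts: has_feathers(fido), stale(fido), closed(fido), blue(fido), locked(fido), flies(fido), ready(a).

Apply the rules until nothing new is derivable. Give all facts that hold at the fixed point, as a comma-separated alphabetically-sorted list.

Round 1: rule 2 [IF ready(a) and blue(fido) THEN wooden(a)]; rule 3 [IF locked(fido) and stale(fido) THEN small(fido)]; rule 6 [IF stale(fido) and closed(fido) THEN open(fido)]. New: wooden(a), small(fido), open(fido).
Round 2: rule 1 [IF wooden(a) and small(fido) THEN active(a)]; rule 4 [IF small(fido) THEN red(a)]. New: active(a), red(a).

active(a), blue(fido), closed(fido), flies(fido), has_feathers(fido), locked(fido), open(fido), ready(a), red(a), small(fido), stale(fido), wooden(a)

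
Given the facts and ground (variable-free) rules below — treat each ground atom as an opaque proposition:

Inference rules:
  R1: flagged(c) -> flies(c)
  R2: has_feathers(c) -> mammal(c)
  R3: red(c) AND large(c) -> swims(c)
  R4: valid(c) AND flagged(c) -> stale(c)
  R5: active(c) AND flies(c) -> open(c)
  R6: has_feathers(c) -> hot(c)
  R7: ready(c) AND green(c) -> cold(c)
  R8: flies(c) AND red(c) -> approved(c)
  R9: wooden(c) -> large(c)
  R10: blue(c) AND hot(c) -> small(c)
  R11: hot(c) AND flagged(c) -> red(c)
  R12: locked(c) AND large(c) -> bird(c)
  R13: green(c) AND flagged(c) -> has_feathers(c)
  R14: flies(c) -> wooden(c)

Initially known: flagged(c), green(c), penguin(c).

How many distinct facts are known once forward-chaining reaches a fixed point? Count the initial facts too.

Round 1: R1 [flagged(c) -> flies(c)]; R13 [green(c) AND flagged(c) -> has_feathers(c)]. Adds flies(c), has_feathers(c).
Round 2: R2 [has_feathers(c) -> mammal(c)]; R6 [has_feathers(c) -> hot(c)]; R14 [flies(c) -> wooden(c)]. Adds mammal(c), hot(c), wooden(c).
Round 3: R9 [wooden(c) -> large(c)]; R11 [hot(c) AND flagged(c) -> red(c)]. Adds large(c), red(c).
Round 4: R3 [red(c) AND large(c) -> swims(c)]; R8 [flies(c) AND red(c) -> approved(c)]. Adds swims(c), approved(c).
Closure: {approved(c), flagged(c), flies(c), green(c), has_feathers(c), hot(c), large(c), mammal(c), penguin(c), red(c), swims(c), wooden(c)} — 12 facts.

12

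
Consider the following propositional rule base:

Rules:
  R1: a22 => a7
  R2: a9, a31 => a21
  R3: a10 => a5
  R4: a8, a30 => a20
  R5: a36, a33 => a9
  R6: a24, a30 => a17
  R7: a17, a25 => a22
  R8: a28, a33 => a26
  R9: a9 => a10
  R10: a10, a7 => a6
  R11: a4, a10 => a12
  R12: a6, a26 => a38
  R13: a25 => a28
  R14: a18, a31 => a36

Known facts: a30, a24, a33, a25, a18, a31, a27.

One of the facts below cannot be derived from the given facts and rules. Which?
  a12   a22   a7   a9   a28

Round 1 fires R6, R13, R14, giving a17, a28, a36.
Round 2 fires R5, R7, R8, giving a9, a22, a26.
Round 3 fires R1, R2, R9, giving a7, a21, a10.
Round 4 fires R3, R10, giving a5, a6.
Round 5 fires R12, giving a38.
Derived: a7 (round 3), a9 (round 2), a22 (round 2), a28 (round 1). a12 never appears in any round.

a12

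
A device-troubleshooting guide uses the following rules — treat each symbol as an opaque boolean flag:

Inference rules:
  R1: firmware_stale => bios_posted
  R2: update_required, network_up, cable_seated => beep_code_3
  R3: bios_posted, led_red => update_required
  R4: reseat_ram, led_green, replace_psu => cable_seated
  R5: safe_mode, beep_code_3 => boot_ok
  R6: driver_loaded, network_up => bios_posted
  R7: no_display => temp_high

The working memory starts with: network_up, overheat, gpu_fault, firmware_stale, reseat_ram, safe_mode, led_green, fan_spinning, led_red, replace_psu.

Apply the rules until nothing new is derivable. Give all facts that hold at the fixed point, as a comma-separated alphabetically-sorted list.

Round 1: R1 [firmware_stale => bios_posted]; R4 [reseat_ram, led_green, replace_psu => cable_seated]. Adds bios_posted, cable_seated.
Round 2: R3 [bios_posted, led_red => update_required]. Adds update_required.
Round 3: R2 [update_required, network_up, cable_seated => beep_code_3]. Adds beep_code_3.
Round 4: R5 [safe_mode, beep_code_3 => boot_ok]. Adds boot_ok.

beep_code_3, bios_posted, boot_ok, cable_seated, fan_spinning, firmware_stale, gpu_fault, led_green, led_red, network_up, overheat, replace_psu, reseat_ram, safe_mode, update_required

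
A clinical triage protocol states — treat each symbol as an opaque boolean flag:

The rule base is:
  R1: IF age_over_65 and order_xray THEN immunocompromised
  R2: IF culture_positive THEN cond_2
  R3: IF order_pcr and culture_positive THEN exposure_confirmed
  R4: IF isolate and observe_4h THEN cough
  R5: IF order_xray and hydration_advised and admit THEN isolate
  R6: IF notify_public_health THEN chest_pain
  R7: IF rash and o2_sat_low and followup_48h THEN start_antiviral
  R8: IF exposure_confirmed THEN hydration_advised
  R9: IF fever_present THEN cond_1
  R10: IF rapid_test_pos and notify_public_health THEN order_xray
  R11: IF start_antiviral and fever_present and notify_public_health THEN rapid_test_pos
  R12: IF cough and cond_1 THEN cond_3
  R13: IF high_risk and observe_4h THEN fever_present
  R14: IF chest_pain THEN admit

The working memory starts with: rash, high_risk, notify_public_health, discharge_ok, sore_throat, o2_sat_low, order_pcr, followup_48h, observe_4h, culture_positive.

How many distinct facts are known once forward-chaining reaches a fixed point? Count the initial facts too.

[1] R2 [IF culture_positive THEN cond_2]; R3 [IF order_pcr and culture_positive THEN exposure_confirmed]; R6 [IF notify_public_health THEN chest_pain]; R7 [IF rash and o2_sat_low and followup_48h THEN start_antiviral]; R13 [IF high_risk and observe_4h THEN fever_present]. ⇒ new: cond_2, exposure_confirmed, chest_pain, start_antiviral, fever_present.
[2] R8 [IF exposure_confirmed THEN hydration_advised]; R9 [IF fever_present THEN cond_1]; R11 [IF start_antiviral and fever_present and notify_public_health THEN rapid_test_pos]; R14 [IF chest_pain THEN admit]. ⇒ new: hydration_advised, cond_1, rapid_test_pos, admit.
[3] R10 [IF rapid_test_pos and notify_public_health THEN order_xray]. ⇒ new: order_xray.
[4] R5 [IF order_xray and hydration_advised and admit THEN isolate]. ⇒ new: isolate.
[5] R4 [IF isolate and observe_4h THEN cough]. ⇒ new: cough.
[6] R12 [IF cough and cond_1 THEN cond_3]. ⇒ new: cond_3.
Closure: {admit, chest_pain, cond_1, cond_2, cond_3, cough, culture_positive, discharge_ok, exposure_confirmed, fever_present, followup_48h, high_risk, hydration_advised, isolate, notify_public_health, o2_sat_low, observe_4h, order_pcr, order_xray, rapid_test_pos, rash, sore_throat, start_antiviral} — 23 facts.

23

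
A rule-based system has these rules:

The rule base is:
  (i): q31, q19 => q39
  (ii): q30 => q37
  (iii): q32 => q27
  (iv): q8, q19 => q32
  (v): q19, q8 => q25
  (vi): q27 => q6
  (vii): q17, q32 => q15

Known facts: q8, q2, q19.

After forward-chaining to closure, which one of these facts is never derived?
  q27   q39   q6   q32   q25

q39

Round 1 — (iv), (v), derive q32, q25.
Round 2 — (iii), derive q27.
Round 3 — (vi), derive q6.
Derived: q25 (round 1), q27 (round 2), q6 (round 3), q32 (round 1). q39 never appears in any round.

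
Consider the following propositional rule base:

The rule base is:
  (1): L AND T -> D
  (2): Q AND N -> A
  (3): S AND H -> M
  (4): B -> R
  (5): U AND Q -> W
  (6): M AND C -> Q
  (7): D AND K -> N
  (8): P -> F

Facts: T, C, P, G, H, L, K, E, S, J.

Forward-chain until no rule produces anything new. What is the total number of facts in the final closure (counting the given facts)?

16

Round 1 — (1), (3), (8), derive D, M, F.
Round 2 — (6), (7), derive Q, N.
Round 3 — (2), derive A.
Closure: {A, C, D, E, F, G, H, J, K, L, M, N, P, Q, S, T} — 16 facts.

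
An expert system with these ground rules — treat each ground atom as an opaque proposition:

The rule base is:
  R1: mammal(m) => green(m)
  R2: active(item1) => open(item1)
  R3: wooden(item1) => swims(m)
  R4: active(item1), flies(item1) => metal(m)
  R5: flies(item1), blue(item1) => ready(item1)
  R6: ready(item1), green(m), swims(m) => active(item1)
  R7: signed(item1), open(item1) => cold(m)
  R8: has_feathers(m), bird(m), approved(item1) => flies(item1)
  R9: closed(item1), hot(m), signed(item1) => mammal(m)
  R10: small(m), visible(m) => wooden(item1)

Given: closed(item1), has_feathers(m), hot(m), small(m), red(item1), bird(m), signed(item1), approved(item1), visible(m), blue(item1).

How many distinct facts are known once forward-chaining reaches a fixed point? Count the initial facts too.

[1] R8 [has_feathers(m), bird(m), approved(item1) => flies(item1)]; R9 [closed(item1), hot(m), signed(item1) => mammal(m)]; R10 [small(m), visible(m) => wooden(item1)]. ⇒ new: flies(item1), mammal(m), wooden(item1).
[2] R1 [mammal(m) => green(m)]; R3 [wooden(item1) => swims(m)]; R5 [flies(item1), blue(item1) => ready(item1)]. ⇒ new: green(m), swims(m), ready(item1).
[3] R6 [ready(item1), green(m), swims(m) => active(item1)]. ⇒ new: active(item1).
[4] R2 [active(item1) => open(item1)]; R4 [active(item1), flies(item1) => metal(m)]. ⇒ new: open(item1), metal(m).
[5] R7 [signed(item1), open(item1) => cold(m)]. ⇒ new: cold(m).
Closure: {active(item1), approved(item1), bird(m), blue(item1), closed(item1), cold(m), flies(item1), green(m), has_feathers(m), hot(m), mammal(m), metal(m), open(item1), ready(item1), red(item1), signed(item1), small(m), swims(m), visible(m), wooden(item1)} — 20 facts.

20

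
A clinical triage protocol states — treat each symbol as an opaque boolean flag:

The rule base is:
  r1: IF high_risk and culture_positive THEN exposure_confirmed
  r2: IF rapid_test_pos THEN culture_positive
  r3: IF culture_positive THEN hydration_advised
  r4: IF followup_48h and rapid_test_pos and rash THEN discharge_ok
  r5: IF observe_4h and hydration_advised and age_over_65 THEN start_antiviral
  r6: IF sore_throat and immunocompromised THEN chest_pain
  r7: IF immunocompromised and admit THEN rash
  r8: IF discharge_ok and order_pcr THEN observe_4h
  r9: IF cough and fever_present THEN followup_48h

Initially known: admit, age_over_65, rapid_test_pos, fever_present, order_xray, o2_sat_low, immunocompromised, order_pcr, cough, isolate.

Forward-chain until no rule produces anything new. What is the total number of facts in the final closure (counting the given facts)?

Round 1: r2 [IF rapid_test_pos THEN culture_positive]; r7 [IF immunocompromised and admit THEN rash]; r9 [IF cough and fever_present THEN followup_48h]. New: culture_positive, rash, followup_48h.
Round 2: r3 [IF culture_positive THEN hydration_advised]; r4 [IF followup_48h and rapid_test_pos and rash THEN discharge_ok]. New: hydration_advised, discharge_ok.
Round 3: r8 [IF discharge_ok and order_pcr THEN observe_4h]. New: observe_4h.
Round 4: r5 [IF observe_4h and hydration_advised and age_over_65 THEN start_antiviral]. New: start_antiviral.
Closure: {admit, age_over_65, cough, culture_positive, discharge_ok, fever_present, followup_48h, hydration_advised, immunocompromised, isolate, o2_sat_low, observe_4h, order_pcr, order_xray, rapid_test_pos, rash, start_antiviral} — 17 facts.

17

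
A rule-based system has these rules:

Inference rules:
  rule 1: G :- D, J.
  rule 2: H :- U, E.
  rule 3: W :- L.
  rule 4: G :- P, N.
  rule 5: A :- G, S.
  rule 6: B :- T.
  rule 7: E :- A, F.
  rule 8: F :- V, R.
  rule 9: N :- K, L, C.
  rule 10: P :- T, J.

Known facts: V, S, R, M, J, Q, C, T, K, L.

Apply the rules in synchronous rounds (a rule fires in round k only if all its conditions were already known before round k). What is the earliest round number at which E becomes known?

[1] rule 3 [W :- L.]; rule 6 [B :- T.]; rule 8 [F :- V, R.]; rule 9 [N :- K, L, C.]; rule 10 [P :- T, J.]. ⇒ new: W, B, F, N, P.
[2] rule 4 [G :- P, N.]. ⇒ new: G.
[3] rule 5 [A :- G, S.]. ⇒ new: A.
[4] rule 7 [E :- A, F.]. ⇒ new: E.
E first appears in round 4.

4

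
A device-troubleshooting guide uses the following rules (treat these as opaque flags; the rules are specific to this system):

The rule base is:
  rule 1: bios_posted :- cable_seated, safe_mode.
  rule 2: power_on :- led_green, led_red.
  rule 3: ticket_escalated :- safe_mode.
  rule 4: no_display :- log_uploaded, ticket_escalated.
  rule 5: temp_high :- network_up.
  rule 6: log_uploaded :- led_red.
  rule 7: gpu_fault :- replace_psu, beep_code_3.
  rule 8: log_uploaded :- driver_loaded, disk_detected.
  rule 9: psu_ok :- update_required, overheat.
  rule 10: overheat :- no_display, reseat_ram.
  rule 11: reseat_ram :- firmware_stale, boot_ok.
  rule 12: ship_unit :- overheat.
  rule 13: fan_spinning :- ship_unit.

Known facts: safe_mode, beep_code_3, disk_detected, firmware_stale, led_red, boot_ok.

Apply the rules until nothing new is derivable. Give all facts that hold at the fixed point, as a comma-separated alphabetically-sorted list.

[1] rule 3 [ticket_escalated :- safe_mode.]; rule 6 [log_uploaded :- led_red.]; rule 11 [reseat_ram :- firmware_stale, boot_ok.]. ⇒ new: ticket_escalated, log_uploaded, reseat_ram.
[2] rule 4 [no_display :- log_uploaded, ticket_escalated.]. ⇒ new: no_display.
[3] rule 10 [overheat :- no_display, reseat_ram.]. ⇒ new: overheat.
[4] rule 12 [ship_unit :- overheat.]. ⇒ new: ship_unit.
[5] rule 13 [fan_spinning :- ship_unit.]. ⇒ new: fan_spinning.

beep_code_3, boot_ok, disk_detected, fan_spinning, firmware_stale, led_red, log_uploaded, no_display, overheat, reseat_ram, safe_mode, ship_unit, ticket_escalated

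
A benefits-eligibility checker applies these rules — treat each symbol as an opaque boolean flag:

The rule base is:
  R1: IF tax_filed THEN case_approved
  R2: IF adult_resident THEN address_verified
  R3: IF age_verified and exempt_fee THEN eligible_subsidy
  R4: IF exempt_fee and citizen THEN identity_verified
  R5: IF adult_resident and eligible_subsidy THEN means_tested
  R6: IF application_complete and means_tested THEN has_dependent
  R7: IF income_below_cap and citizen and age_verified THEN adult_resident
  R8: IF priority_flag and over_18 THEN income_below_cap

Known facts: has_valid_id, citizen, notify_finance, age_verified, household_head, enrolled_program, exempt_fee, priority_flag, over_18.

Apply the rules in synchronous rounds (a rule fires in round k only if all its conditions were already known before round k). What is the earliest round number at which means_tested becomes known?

Round 1: R3 [IF age_verified and exempt_fee THEN eligible_subsidy]; R4 [IF exempt_fee and citizen THEN identity_verified]; R8 [IF priority_flag and over_18 THEN income_below_cap]. Adds eligible_subsidy, identity_verified, income_below_cap.
Round 2: R7 [IF income_below_cap and citizen and age_verified THEN adult_resident]. Adds adult_resident.
Round 3: R2 [IF adult_resident THEN address_verified]; R5 [IF adult_resident and eligible_subsidy THEN means_tested]. Adds address_verified, means_tested.
means_tested first appears in round 3.

3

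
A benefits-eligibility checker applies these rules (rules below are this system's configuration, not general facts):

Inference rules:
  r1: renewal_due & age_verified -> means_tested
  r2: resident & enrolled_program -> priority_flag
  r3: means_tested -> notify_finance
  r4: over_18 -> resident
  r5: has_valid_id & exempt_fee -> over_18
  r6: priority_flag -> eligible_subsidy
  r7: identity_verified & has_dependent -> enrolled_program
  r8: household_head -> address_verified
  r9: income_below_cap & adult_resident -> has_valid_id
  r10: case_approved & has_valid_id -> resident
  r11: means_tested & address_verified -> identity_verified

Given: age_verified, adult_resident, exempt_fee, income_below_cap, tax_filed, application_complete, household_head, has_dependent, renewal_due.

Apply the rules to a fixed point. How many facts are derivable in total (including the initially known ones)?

19

Round 1: r1 [renewal_due & age_verified -> means_tested]; r8 [household_head -> address_verified]; r9 [income_below_cap & adult_resident -> has_valid_id]. New: means_tested, address_verified, has_valid_id.
Round 2: r3 [means_tested -> notify_finance]; r5 [has_valid_id & exempt_fee -> over_18]; r11 [means_tested & address_verified -> identity_verified]. New: notify_finance, over_18, identity_verified.
Round 3: r4 [over_18 -> resident]; r7 [identity_verified & has_dependent -> enrolled_program]. New: resident, enrolled_program.
Round 4: r2 [resident & enrolled_program -> priority_flag]. New: priority_flag.
Round 5: r6 [priority_flag -> eligible_subsidy]. New: eligible_subsidy.
Closure: {address_verified, adult_resident, age_verified, application_complete, eligible_subsidy, enrolled_program, exempt_fee, has_dependent, has_valid_id, household_head, identity_verified, income_below_cap, means_tested, notify_finance, over_18, priority_flag, renewal_due, resident, tax_filed} — 19 facts.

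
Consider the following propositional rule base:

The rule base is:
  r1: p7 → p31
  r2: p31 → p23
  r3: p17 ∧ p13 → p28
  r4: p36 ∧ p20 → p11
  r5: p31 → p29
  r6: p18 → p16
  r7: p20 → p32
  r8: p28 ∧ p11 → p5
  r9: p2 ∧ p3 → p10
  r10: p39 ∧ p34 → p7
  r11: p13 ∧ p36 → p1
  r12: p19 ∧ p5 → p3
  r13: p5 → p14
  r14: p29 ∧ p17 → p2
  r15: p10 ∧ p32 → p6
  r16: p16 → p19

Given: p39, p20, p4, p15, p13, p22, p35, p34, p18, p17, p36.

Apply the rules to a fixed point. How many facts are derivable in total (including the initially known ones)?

Round 1 fires r3, r4, r6, r7, r10, r11, giving p28, p11, p16, p32, p7, p1.
Round 2 fires r1, r8, r16, giving p31, p5, p19.
Round 3 fires r2, r5, r12, r13, giving p23, p29, p3, p14.
Round 4 fires r14, giving p2.
Round 5 fires r9, giving p10.
Round 6 fires r15, giving p6.
Closure: {p1, p10, p11, p13, p14, p15, p16, p17, p18, p19, p2, p20, p22, p23, p28, p29, p3, p31, p32, p34, p35, p36, p39, p4, p5, p6, p7} — 27 facts.

27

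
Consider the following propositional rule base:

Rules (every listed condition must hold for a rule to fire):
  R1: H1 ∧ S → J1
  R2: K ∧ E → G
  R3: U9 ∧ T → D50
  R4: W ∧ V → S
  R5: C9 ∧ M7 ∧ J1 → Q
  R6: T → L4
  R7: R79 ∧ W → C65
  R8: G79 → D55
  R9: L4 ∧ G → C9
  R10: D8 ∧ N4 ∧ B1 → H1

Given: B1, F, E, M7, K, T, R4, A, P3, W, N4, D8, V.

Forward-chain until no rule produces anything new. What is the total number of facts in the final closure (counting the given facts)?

Round 1: R2 [K ∧ E → G]; R4 [W ∧ V → S]; R6 [T → L4]; R10 [D8 ∧ N4 ∧ B1 → H1]. New: G, S, L4, H1.
Round 2: R1 [H1 ∧ S → J1]; R9 [L4 ∧ G → C9]. New: J1, C9.
Round 3: R5 [C9 ∧ M7 ∧ J1 → Q]. New: Q.
Closure: {A, B1, C9, D8, E, F, G, H1, J1, K, L4, M7, N4, P3, Q, R4, S, T, V, W} — 20 facts.

20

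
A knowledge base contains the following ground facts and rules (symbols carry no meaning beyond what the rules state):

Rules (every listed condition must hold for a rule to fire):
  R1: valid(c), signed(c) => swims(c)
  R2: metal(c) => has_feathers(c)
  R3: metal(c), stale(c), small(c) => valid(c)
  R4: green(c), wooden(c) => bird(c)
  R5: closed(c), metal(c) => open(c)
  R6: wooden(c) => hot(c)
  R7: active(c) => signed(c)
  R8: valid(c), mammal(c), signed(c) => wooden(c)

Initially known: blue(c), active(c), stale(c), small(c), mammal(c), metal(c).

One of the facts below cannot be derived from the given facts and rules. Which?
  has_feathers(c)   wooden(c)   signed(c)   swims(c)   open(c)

open(c)

Round 1 — R2, R3, R7, derive has_feathers(c), valid(c), signed(c).
Round 2 — R1, R8, derive swims(c), wooden(c).
Round 3 — R6, derive hot(c).
Derived: swims(c) (round 2), has_feathers(c) (round 1), wooden(c) (round 2), signed(c) (round 1). open(c) never appears in any round.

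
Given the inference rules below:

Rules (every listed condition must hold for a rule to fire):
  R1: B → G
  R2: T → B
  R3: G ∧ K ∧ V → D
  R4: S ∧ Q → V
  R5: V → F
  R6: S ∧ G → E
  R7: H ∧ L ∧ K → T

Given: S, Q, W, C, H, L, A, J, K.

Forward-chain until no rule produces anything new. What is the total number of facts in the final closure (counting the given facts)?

16

Round 1 — R4, R7, derive V, T.
Round 2 — R2, R5, derive B, F.
Round 3 — R1, derive G.
Round 4 — R3, R6, derive D, E.
Closure: {A, B, C, D, E, F, G, H, J, K, L, Q, S, T, V, W} — 16 facts.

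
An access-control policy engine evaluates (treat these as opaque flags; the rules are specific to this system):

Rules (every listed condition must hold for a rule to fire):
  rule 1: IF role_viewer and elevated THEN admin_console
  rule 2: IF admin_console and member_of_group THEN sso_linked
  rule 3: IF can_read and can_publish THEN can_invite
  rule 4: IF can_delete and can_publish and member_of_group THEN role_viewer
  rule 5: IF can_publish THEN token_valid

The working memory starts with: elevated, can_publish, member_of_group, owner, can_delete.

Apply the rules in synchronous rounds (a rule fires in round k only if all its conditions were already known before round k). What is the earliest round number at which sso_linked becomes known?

Round 1: rule 4 [IF can_delete and can_publish and member_of_group THEN role_viewer]; rule 5 [IF can_publish THEN token_valid]. New: role_viewer, token_valid.
Round 2: rule 1 [IF role_viewer and elevated THEN admin_console]. New: admin_console.
Round 3: rule 2 [IF admin_console and member_of_group THEN sso_linked]. New: sso_linked.
sso_linked first appears in round 3.

3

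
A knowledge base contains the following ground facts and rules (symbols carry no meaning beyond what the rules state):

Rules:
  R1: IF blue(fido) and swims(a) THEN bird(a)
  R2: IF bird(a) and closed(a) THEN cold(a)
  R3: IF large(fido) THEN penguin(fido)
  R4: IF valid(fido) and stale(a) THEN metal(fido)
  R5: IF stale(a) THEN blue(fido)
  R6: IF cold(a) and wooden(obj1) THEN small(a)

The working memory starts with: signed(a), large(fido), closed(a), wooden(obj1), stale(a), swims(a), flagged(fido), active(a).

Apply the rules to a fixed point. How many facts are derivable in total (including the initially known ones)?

13

Round 1: R3 [IF large(fido) THEN penguin(fido)]; R5 [IF stale(a) THEN blue(fido)]. New: penguin(fido), blue(fido).
Round 2: R1 [IF blue(fido) and swims(a) THEN bird(a)]. New: bird(a).
Round 3: R2 [IF bird(a) and closed(a) THEN cold(a)]. New: cold(a).
Round 4: R6 [IF cold(a) and wooden(obj1) THEN small(a)]. New: small(a).
Closure: {active(a), bird(a), blue(fido), closed(a), cold(a), flagged(fido), large(fido), penguin(fido), signed(a), small(a), stale(a), swims(a), wooden(obj1)} — 13 facts.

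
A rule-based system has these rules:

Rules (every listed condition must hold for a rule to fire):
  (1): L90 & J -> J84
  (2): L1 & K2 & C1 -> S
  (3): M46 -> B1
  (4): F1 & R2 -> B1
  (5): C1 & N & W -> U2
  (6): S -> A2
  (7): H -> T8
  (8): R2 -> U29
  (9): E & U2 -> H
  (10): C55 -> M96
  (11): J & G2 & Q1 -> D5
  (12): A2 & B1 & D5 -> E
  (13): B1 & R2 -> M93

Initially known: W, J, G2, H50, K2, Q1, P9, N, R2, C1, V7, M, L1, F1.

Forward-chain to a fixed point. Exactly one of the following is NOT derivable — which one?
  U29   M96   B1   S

M96

Round 1: (2) [L1 & K2 & C1 -> S]; (4) [F1 & R2 -> B1]; (5) [C1 & N & W -> U2]; (8) [R2 -> U29]; (11) [J & G2 & Q1 -> D5]. Adds S, B1, U2, U29, D5.
Round 2: (6) [S -> A2]; (13) [B1 & R2 -> M93]. Adds A2, M93.
Round 3: (12) [A2 & B1 & D5 -> E]. Adds E.
Round 4: (9) [E & U2 -> H]. Adds H.
Round 5: (7) [H -> T8]. Adds T8.
Derived: B1 (round 1), S (round 1), U29 (round 1). M96 never appears in any round.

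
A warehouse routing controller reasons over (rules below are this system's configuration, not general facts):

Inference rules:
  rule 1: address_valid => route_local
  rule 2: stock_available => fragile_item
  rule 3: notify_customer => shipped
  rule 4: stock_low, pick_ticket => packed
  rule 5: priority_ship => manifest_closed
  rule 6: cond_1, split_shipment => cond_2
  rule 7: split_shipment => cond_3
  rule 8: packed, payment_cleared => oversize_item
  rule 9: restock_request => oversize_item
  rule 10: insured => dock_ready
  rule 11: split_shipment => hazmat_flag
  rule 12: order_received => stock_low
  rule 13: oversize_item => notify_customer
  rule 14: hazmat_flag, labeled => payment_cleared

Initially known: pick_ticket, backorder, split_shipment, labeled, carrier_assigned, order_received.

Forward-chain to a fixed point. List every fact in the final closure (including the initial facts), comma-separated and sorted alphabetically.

Round 1: rule 7 [split_shipment => cond_3]; rule 11 [split_shipment => hazmat_flag]; rule 12 [order_received => stock_low]. Adds cond_3, hazmat_flag, stock_low.
Round 2: rule 4 [stock_low, pick_ticket => packed]; rule 14 [hazmat_flag, labeled => payment_cleared]. Adds packed, payment_cleared.
Round 3: rule 8 [packed, payment_cleared => oversize_item]. Adds oversize_item.
Round 4: rule 13 [oversize_item => notify_customer]. Adds notify_customer.
Round 5: rule 3 [notify_customer => shipped]. Adds shipped.

backorder, carrier_assigned, cond_3, hazmat_flag, labeled, notify_customer, order_received, oversize_item, packed, payment_cleared, pick_ticket, shipped, split_shipment, stock_low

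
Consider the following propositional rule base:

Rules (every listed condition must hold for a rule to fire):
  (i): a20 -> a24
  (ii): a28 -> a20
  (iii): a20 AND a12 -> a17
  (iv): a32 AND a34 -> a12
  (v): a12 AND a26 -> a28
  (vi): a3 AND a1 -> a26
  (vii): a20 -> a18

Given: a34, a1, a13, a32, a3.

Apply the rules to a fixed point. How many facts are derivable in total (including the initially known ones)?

12

Round 1 fires (iv), (vi), giving a12, a26.
Round 2 fires (v), giving a28.
Round 3 fires (ii), giving a20.
Round 4 fires (i), (iii), (vii), giving a24, a17, a18.
Closure: {a1, a12, a13, a17, a18, a20, a24, a26, a28, a3, a32, a34} — 12 facts.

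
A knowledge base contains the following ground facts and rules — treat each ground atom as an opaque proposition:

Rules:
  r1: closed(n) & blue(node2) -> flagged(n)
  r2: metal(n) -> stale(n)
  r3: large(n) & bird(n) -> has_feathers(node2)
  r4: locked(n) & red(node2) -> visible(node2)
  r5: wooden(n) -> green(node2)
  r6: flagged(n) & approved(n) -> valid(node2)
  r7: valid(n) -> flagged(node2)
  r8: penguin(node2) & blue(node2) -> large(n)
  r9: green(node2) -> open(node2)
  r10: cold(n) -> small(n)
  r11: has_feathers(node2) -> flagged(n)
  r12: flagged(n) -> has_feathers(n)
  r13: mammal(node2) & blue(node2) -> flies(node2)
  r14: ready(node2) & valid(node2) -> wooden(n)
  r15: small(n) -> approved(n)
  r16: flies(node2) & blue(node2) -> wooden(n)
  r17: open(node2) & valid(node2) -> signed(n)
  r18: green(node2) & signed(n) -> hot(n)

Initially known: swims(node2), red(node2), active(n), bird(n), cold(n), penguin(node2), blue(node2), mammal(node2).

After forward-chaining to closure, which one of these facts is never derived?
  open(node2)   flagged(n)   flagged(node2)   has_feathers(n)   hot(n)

Round 1 — r8, r10, r13, derive large(n), small(n), flies(node2).
Round 2 — r3, r15, r16, derive has_feathers(node2), approved(n), wooden(n).
Round 3 — r5, r11, derive green(node2), flagged(n).
Round 4 — r6, r9, r12, derive valid(node2), open(node2), has_feathers(n).
Round 5 — r17, derive signed(n).
Round 6 — r18, derive hot(n).
Derived: has_feathers(n) (round 4), open(node2) (round 4), flagged(n) (round 3), hot(n) (round 6). flagged(node2) never appears in any round.

flagged(node2)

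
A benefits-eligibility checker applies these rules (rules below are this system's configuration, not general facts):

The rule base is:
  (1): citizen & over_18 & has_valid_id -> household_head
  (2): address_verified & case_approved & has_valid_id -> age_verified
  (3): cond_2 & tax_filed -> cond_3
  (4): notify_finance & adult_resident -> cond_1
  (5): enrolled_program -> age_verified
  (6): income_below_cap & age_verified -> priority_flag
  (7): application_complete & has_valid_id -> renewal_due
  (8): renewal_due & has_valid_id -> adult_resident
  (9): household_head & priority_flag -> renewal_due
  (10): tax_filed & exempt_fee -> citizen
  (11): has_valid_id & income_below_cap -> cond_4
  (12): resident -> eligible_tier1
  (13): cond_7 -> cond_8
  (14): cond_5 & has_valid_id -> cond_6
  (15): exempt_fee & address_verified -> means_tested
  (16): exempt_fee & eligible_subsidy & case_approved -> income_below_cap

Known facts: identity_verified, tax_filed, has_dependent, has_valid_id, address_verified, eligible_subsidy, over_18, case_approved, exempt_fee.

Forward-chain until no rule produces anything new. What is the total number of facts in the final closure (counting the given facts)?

Round 1: (2) [address_verified & case_approved & has_valid_id -> age_verified]; (10) [tax_filed & exempt_fee -> citizen]; (15) [exempt_fee & address_verified -> means_tested]; (16) [exempt_fee & eligible_subsidy & case_approved -> income_below_cap]. Adds age_verified, citizen, means_tested, income_below_cap.
Round 2: (1) [citizen & over_18 & has_valid_id -> household_head]; (6) [income_below_cap & age_verified -> priority_flag]; (11) [has_valid_id & income_below_cap -> cond_4]. Adds household_head, priority_flag, cond_4.
Round 3: (9) [household_head & priority_flag -> renewal_due]. Adds renewal_due.
Round 4: (8) [renewal_due & has_valid_id -> adult_resident]. Adds adult_resident.
Closure: {address_verified, adult_resident, age_verified, case_approved, citizen, cond_4, eligible_subsidy, exempt_fee, has_dependent, has_valid_id, household_head, identity_verified, income_below_cap, means_tested, over_18, priority_flag, renewal_due, tax_filed} — 18 facts.

18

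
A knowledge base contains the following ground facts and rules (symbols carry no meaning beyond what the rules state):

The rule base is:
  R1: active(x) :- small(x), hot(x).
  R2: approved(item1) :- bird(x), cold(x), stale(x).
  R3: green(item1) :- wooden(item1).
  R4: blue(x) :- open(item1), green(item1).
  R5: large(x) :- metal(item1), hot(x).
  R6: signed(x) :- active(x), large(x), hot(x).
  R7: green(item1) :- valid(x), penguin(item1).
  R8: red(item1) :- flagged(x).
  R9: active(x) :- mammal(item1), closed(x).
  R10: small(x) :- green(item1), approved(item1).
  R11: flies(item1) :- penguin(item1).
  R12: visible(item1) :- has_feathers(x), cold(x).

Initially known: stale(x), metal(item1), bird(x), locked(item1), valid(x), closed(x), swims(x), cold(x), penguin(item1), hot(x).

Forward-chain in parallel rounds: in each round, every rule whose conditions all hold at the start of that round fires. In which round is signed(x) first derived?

[1] R2 [approved(item1) :- bird(x), cold(x), stale(x).]; R5 [large(x) :- metal(item1), hot(x).]; R7 [green(item1) :- valid(x), penguin(item1).]; R11 [flies(item1) :- penguin(item1).]. ⇒ new: approved(item1), large(x), green(item1), flies(item1).
[2] R10 [small(x) :- green(item1), approved(item1).]. ⇒ new: small(x).
[3] R1 [active(x) :- small(x), hot(x).]. ⇒ new: active(x).
[4] R6 [signed(x) :- active(x), large(x), hot(x).]. ⇒ new: signed(x).
signed(x) first appears in round 4.

4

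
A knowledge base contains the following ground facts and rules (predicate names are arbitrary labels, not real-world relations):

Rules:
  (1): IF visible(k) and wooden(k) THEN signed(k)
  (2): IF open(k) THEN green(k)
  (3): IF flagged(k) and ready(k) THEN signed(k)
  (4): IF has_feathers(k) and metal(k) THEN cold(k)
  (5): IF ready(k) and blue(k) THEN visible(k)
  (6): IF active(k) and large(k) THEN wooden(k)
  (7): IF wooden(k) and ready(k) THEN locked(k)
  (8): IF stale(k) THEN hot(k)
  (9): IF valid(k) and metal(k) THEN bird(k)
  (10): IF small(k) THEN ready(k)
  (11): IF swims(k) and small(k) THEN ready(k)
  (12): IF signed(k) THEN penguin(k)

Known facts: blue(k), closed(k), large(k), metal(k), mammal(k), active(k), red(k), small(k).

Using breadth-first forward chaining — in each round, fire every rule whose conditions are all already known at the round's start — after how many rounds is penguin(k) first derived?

4

Round 1 — (6), (10), derive wooden(k), ready(k).
Round 2 — (5), (7), derive visible(k), locked(k).
Round 3 — (1), derive signed(k).
Round 4 — (12), derive penguin(k).
penguin(k) first appears in round 4.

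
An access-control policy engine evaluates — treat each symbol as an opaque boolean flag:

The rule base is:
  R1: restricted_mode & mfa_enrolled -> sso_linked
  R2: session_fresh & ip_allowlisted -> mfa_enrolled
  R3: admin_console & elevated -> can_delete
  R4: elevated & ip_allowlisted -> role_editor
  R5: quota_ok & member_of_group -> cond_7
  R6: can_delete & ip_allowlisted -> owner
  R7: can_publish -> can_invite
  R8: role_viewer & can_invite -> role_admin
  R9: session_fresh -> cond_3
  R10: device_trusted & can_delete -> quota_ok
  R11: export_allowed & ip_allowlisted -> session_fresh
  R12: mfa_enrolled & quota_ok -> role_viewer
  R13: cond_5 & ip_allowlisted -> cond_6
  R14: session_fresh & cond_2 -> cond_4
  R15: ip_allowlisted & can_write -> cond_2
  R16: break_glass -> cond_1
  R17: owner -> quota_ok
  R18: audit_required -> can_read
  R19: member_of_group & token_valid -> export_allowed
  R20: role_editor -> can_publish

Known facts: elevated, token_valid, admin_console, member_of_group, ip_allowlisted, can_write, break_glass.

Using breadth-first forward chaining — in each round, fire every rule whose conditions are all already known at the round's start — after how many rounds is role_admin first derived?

5

Round 1 — R3, R4, R15, R16, R19, derive can_delete, role_editor, cond_2, cond_1, export_allowed.
Round 2 — R6, R11, R20, derive owner, session_fresh, can_publish.
Round 3 — R2, R7, R9, R14, R17, derive mfa_enrolled, can_invite, cond_3, cond_4, quota_ok.
Round 4 — R5, R12, derive cond_7, role_viewer.
Round 5 — R8, derive role_admin.
role_admin first appears in round 5.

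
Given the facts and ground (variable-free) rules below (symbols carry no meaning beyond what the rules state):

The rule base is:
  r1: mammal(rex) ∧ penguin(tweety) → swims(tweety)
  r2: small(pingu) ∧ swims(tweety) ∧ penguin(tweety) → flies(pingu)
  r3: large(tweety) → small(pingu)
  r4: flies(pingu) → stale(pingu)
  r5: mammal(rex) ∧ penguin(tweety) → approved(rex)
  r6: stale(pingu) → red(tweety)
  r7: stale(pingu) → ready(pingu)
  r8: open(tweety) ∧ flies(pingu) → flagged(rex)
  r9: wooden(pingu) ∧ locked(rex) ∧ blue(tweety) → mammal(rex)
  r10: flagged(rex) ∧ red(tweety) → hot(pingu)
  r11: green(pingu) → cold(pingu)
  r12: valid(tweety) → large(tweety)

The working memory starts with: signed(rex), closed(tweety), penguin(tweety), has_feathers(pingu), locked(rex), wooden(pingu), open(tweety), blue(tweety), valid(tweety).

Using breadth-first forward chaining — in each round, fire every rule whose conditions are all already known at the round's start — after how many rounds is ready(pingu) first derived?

Round 1: r9 [wooden(pingu) ∧ locked(rex) ∧ blue(tweety) → mammal(rex)]; r12 [valid(tweety) → large(tweety)]. New: mammal(rex), large(tweety).
Round 2: r1 [mammal(rex) ∧ penguin(tweety) → swims(tweety)]; r3 [large(tweety) → small(pingu)]; r5 [mammal(rex) ∧ penguin(tweety) → approved(rex)]. New: swims(tweety), small(pingu), approved(rex).
Round 3: r2 [small(pingu) ∧ swims(tweety) ∧ penguin(tweety) → flies(pingu)]. New: flies(pingu).
Round 4: r4 [flies(pingu) → stale(pingu)]; r8 [open(tweety) ∧ flies(pingu) → flagged(rex)]. New: stale(pingu), flagged(rex).
Round 5: r6 [stale(pingu) → red(tweety)]; r7 [stale(pingu) → ready(pingu)]. New: red(tweety), ready(pingu).
ready(pingu) first appears in round 5.

5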